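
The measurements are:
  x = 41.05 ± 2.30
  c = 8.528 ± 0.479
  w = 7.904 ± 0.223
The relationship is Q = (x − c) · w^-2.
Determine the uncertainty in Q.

0.0477

Let u = x − c = 32.52. δu = √(δx² + δc²) = √(5.29 + 0.229) = 2.35, so δu/u = 0.0722.
Q is then a monomial in u, w:
δQ/Q = √((δu/u)² + (-2·δw/w)²) = √(0.00522 + 0.00318) = 0.0917
Q = 0.5206, so δQ = 0.0917 × 0.5206 = 0.0477.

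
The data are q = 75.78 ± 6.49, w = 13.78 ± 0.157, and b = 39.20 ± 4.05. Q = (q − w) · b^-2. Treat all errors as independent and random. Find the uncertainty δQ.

Let u = q − w = 62.00. δu = √(δq² + δw²) = √(42.1 + 0.0246) = 6.49, so δu/u = 0.105.
Q is then a monomial in u, b:
δQ/Q = √((δu/u)² + (-2·δb/b)²) = √(0.0110 + 0.0427) = 0.232
Q = 0.04035, so δQ = 0.232 × 0.04035 = 0.00935.

0.00935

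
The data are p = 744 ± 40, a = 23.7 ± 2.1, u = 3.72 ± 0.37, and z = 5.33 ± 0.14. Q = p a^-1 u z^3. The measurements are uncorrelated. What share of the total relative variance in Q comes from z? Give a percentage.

23.1%

(δQ/Q)² = (1·δp/p)² + (-1·δa/a)² + (1·δu/u)² + (3·δz/z)²
  p term: (1×0.0538)² = 0.00289
  a term: (-1×0.0886)² = 0.00785
  u term: (1×0.0995)² = 0.00989
  z term: (3×0.0263)² = 0.00621
Total = 0.0268. Share from z = 0.00621/0.0268 = 0.231.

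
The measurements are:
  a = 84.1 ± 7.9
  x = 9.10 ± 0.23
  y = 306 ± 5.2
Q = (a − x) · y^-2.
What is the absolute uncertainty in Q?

8.87e-05

Let u = a − x = 75.0. δu = √(δa² + δx²) = √(62.4 + 0.0529) = 7.90, so δu/u = 0.105.
Q is then a monomial in u, y:
δQ/Q = √((δu/u)² + (-2·δy/y)²) = √(0.0111 + 0.00116) = 0.111
Q = 0.000801, so δQ = 0.111 × 0.000801 = 8.87e-05.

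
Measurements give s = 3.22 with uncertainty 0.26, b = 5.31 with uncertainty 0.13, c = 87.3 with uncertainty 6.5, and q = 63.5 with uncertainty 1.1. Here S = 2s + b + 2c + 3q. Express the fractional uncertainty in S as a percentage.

3.56%

Absolute uncertainties add in quadrature for a linear combination:
  (2·δs)² = 0.270;  (δb)² = 0.0169;  (2·δc)² = 169;  (3·δq)² = 10.9
δS = √(180) = 13.4
S = 377, so δS/S = 13.4/377 = 0.0356.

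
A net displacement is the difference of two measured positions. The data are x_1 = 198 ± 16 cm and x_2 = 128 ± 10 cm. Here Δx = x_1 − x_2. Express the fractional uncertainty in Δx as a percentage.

27.0%

For a sum/difference, combine absolute errors in quadrature:
  (δx_1)² = 256;  (δx_2)² = 100
δΔx = √(356) = 18.9 cm
Δx = 70.0 cm, so δΔx/Δx = 18.9/70.0 = 0.270.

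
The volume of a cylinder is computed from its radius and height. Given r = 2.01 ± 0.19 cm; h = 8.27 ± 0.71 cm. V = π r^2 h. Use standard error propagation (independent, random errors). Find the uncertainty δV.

21.8 cm^3

Relative error in a monomial: (δV/V)² = Σ (nᵢ · δxᵢ/xᵢ)².
  (2·δr/r)² = (2×0.0945)² = 0.0357;  (1·δh/h)² = (1×0.0859)² = 0.00737
δV/V = √(0.0431) = 0.208
V = 105 cm^3, so δV = 0.208 × 105 = 21.8 cm^3.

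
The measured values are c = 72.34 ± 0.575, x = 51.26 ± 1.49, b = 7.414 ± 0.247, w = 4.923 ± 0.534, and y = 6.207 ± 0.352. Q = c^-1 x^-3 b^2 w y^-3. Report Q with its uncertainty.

Q is a product of powers, so relative uncertainties combine in quadrature:
  (-1·δc/c)² = (-1×0.00795)² = 6.32e-05;  (-3·δx/x)² = (-3×0.0291)² = 0.00760;  (2·δb/b)² = (2×0.0333)² = 0.00444;  (1·δw/w)² = (1×0.108)² = 0.0118;  (-3·δy/y)² = (-3×0.0567)² = 0.0289
δQ/Q = √(0.0528) = 0.230
Q = 1.161e-07, so δQ = 0.230 × 1.161e-07 = 2.67e-08.

(1.161 ± 0.267) × 10^-7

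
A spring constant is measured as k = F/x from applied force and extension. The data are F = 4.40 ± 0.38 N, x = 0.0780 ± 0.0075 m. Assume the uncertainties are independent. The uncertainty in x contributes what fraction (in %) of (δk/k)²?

55.3%

(δk/k)² = (1·δF/F)² + (-1·δx/x)²
  F term: (1×0.0864)² = 0.00746
  x term: (-1×0.0962)² = 0.00925
Total = 0.0167. Share from x = 0.00925/0.0167 = 0.553.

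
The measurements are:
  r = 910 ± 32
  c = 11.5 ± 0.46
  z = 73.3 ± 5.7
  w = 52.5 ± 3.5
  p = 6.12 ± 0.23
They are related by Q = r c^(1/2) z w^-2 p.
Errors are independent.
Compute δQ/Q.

0.164

Q is a product of powers, so relative uncertainties combine in quadrature:
  (1·δr/r)² = (1×0.0352)² = 0.00124;  (½·δc/c)² = (0.5×0.0400)² = 0.000400;  (1·δz/z)² = (1×0.0778)² = 0.00605;  (-2·δw/w)² = (-2×0.0667)² = 0.0178;  (1·δp/p)² = (1×0.0376)² = 0.00141
δQ/Q = √(0.0269) = 0.164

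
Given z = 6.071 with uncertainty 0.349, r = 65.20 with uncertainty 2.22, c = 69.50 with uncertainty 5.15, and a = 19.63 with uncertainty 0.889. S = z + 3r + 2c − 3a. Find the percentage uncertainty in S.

Sums and differences: (δS)² = Σ (cᵢ δxᵢ)².
  (δz)² = 0.122;  (3·δr)² = 44.4;  (2·δc)² = 106;  (3·δa)² = 7.11
δS = √(158) = 12.6
S = 281.8, so δS/S = 12.6/281.8 = 0.0446.

4.46%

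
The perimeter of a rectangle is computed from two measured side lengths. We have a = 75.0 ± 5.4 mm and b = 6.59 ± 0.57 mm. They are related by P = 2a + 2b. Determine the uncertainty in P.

10.9 mm

Absolute uncertainties add in quadrature for a linear combination:
  (2·δa)² = 117;  (2·δb)² = 1.30
δP = √(118) = 10.9 mm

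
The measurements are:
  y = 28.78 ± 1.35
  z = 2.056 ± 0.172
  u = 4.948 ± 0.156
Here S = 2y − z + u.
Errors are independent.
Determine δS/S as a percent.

4.48%

Absolute uncertainties add in quadrature for a linear combination:
  (2·δy)² = 7.29;  (δz)² = 0.0296;  (δu)² = 0.0243
δS = √(7.34) = 2.71
S = 60.45, so δS/S = 2.71/60.45 = 0.0448.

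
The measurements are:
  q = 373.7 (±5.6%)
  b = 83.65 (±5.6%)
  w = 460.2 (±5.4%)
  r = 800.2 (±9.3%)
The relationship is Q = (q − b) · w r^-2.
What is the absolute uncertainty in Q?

0.0432

Let u = q − b = 290.0. δu = √(δq² + δb²) = √(438 + 21.9) = 21.4, so δu/u = 0.0739.
Q is then a monomial in u, w, r:
δQ/Q = √((δu/u)² + (1·δw/w)² + (-2·δr/r)²) = √(0.00547 + 0.00292 + 0.0346) = 0.207
Q = 0.2085, so δQ = 0.207 × 0.2085 = 0.0432.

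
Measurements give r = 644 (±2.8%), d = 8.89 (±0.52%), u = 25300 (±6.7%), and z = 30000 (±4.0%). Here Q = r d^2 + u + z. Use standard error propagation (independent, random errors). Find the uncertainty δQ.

2570

Let p = r·d^2 = 50900. δp/p = √((1·δr/r)² + (2·δd/d)²) = √(0.000784 + 0.000108) = 0.0299, so δp = 1520.
Q = p + u + z: δQ = √(δp² + δu² + δz²) = √(2.31e+06 + 2.87e+06 + 1.44e+06) = 2570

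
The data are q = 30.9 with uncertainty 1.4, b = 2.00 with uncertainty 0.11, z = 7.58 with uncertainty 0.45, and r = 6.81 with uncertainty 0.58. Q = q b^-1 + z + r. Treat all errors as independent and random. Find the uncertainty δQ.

Let p = q·b^-1 = 15.4. δp/p = √((1·δq/q)² + (-1·δb/b)²) = √(0.00205 + 0.00302) = 0.0713, so δp = 1.10.
Q = p + z + r: δQ = √(δp² + δz² + δr²) = √(1.21 + 0.203 + 0.336) = 1.32

1.32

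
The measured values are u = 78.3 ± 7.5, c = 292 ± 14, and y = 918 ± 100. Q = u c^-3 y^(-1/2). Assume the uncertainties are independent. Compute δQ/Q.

Each factor contributes (exponent × relative error)² to (δQ/Q)²:
  (1·δu/u)² = (1×0.0958)² = 0.00917;  (-3·δc/c)² = (-3×0.0479)² = 0.0207;  (−½·δy/y)² = (-0.5×0.109)² = 0.00297
δQ/Q = √(0.0328) = 0.181

0.181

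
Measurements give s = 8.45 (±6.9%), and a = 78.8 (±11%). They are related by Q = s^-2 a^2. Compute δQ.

Q is a product of powers, so relative uncertainties combine in quadrature:
  (-2·δs/s)² = (-2×0.0690)² = 0.0190;  (2·δa/a)² = (2×0.110)² = 0.0484
δQ/Q = √(0.0674) = 0.260
Q = 87.0, so δQ = 0.260 × 87.0 = 22.6.

22.6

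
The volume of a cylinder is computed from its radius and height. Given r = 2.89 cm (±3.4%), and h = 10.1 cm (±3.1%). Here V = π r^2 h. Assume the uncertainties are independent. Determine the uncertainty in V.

Products/powers → add relative errors in quadrature, weighted by exponent:
  (2·δr/r)² = (2×0.0340)² = 0.00462;  (1·δh/h)² = (1×0.0310)² = 0.000961
δV/V = √(0.00559) = 0.0747
V = 265 cm^3, so δV = 0.0747 × 265 = 19.8 cm^3.

19.8 cm^3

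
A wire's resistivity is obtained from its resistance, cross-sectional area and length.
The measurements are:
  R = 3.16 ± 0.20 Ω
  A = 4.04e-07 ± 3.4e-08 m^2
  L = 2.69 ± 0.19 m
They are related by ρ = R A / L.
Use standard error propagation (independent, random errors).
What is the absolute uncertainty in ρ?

ρ is a product of powers, so relative uncertainties combine in quadrature:
  (1·δR/R)² = (1×0.0633)² = 0.00401;  (1·δA/A)² = (1×0.0842)² = 0.00708;  (-1·δL/L)² = (-1×0.0706)² = 0.00499
δρ/ρ = √(0.0161) = 0.127
ρ = 4.75e-07 Ω·m, so δρ = 0.127 × 4.75e-07 = 6.02e-08 Ω·m.

6.02e-08 Ω·m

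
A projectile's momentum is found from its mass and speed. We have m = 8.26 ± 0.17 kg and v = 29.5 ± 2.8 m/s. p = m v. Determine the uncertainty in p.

23.7 kg·m/s

p is a product of powers, so relative uncertainties combine in quadrature:
  (1·δm/m)² = (1×0.0206)² = 0.000424;  (1·δv/v)² = (1×0.0949)² = 0.00901
δp/p = √(0.00943) = 0.0971
p = 244 kg·m/s, so δp = 0.0971 × 244 = 23.7 kg·m/s.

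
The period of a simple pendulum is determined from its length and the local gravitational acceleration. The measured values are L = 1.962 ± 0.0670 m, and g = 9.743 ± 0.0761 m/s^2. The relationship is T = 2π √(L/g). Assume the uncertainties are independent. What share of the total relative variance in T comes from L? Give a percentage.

(δT/T)² = (½·δL/L)² + (−½·δg/g)²
  L term: (0.5×0.0341)² = 0.000292
  g term: (-0.5×0.00781)² = 1.53e-05
Total = 0.000307. Share from L = 0.000292/0.000307 = 0.950.

95.0%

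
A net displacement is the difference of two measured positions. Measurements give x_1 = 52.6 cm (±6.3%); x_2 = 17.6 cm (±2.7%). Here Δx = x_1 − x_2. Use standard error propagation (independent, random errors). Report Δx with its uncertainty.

35.0 ± 3.35 cm

Sums and differences: (δΔx)² = Σ (cᵢ δxᵢ)².
  (δx_1)² = 11.0;  (δx_2)² = 0.226
δΔx = √(11.2) = 3.35 cm
Δx = 35.0 cm.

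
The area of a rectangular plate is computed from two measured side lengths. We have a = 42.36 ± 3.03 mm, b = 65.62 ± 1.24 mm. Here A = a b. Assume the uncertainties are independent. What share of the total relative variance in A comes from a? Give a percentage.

(δA/A)² = (1·δa/a)² + (1·δb/b)²
  a term: (1×0.0715)² = 0.00512
  b term: (1×0.0189)² = 0.000357
Total = 0.00547. Share from a = 0.00512/0.00547 = 0.935.

93.5%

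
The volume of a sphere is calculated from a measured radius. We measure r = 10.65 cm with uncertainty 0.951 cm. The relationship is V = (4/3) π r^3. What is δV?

1360 cm^3

V ∝ r^3, so δV/V = |3| · δr/r = 3 × 0.0893 = 0.268.
V = 5060 cm^3, so δV = 0.268 × 5060 = 1360 cm^3.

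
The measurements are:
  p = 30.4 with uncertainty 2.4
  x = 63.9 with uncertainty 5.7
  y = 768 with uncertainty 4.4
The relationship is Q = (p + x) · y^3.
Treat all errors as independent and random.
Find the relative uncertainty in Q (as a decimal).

0.0678

Let u = p + x = 94.3. δu = √(δp² + δx²) = √(5.76 + 32.5) = 6.18, so δu/u = 0.0656.
Q is then a monomial in u, y:
δQ/Q = √((δu/u)² + (3·δy/y)²) = √(0.00430 + 0.000295) = 0.0678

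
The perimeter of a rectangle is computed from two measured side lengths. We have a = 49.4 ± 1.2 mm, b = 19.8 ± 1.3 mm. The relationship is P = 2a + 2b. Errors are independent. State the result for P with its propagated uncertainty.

P is a linear combination, so absolute uncertainties add in quadrature:
  (2·δa)² = 5.76;  (2·δb)² = 6.76
δP = √(12.5) = 3.54 mm
P = 138 mm.

138 ± 3.54 mm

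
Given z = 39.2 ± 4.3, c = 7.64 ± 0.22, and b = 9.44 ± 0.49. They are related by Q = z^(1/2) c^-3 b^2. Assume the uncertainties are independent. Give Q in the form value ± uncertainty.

1.25 ± 0.182

Products/powers → add relative errors in quadrature, weighted by exponent:
  (½·δz/z)² = (0.5×0.110)² = 0.00301;  (-3·δc/c)² = (-3×0.0288)² = 0.00746;  (2·δb/b)² = (2×0.0519)² = 0.0108
δQ/Q = √(0.0212) = 0.146
Q = 1.25, so δQ = 0.146 × 1.25 = 0.182.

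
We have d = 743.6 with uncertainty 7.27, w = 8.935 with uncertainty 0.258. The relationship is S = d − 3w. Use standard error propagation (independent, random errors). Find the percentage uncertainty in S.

Absolute uncertainties add in quadrature for a linear combination:
  (δd)² = 52.9;  (3·δw)² = 0.599
δS = √(53.5) = 7.31
S = 716.8, so δS/S = 7.31/716.8 = 0.0102.

1.02%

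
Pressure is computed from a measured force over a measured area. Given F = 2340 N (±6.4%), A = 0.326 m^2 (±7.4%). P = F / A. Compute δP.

702 Pa

Each factor contributes (exponent × relative error)² to (δP/P)²:
  (1·δF/F)² = (1×0.0640)² = 0.00410;  (-1·δA/A)² = (-1×0.0740)² = 0.00548
δP/P = √(0.00957) = 0.0978
P = 7180 Pa, so δP = 0.0978 × 7180 = 702 Pa.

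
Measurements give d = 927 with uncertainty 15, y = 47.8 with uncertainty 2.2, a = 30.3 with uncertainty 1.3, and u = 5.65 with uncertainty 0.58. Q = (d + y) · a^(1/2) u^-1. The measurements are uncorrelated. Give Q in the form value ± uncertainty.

950 ± 101

Let w = d + y = 975. δw = √(δd² + δy²) = √(225 + 4.84) = 15.2, so δw/w = 0.0156.
Q is then a monomial in w, a, u:
δQ/Q = √((δw/w)² + (½·δa/a)² + (-1·δu/u)²) = √(0.000242 + 0.000460 + 0.0105) = 0.106
Q = 950, so δQ = 0.106 × 950 = 101.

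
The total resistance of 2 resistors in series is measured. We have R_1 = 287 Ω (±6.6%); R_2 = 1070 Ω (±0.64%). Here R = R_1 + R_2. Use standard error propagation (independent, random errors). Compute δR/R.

For a sum/difference, combine absolute errors in quadrature:
  (δR_1)² = 359;  (δR_2)² = 46.9
δR = √(406) = 20.1 Ω
R = 1360 Ω, so δR/R = 20.1/1360 = 0.0148.

0.0148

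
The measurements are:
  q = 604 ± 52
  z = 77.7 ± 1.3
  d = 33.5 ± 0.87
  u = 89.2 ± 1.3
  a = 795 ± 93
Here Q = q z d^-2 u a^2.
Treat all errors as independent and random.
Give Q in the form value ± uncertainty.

For a monomial Q ∝ q, z, d^-2, u, a^2, fractional errors add in quadrature:
  (1·δq/q)² = (1×0.0861)² = 0.00741;  (1·δz/z)² = (1×0.0167)² = 0.000280;  (-2·δd/d)² = (-2×0.0260)² = 0.00270;  (1·δu/u)² = (1×0.0146)² = 0.000212;  (2·δa/a)² = (2×0.117)² = 0.0547
δQ/Q = √(0.0653) = 0.256
Q = 2.36e+09, so δQ = 0.256 × 2.36e+09 = 6.03e+08.

(2.36 ± 0.603) × 10^9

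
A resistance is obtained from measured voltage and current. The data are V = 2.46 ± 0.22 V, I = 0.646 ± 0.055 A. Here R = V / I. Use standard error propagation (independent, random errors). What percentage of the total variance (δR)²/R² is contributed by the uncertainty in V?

52.5%

(δR/R)² = (1·δV/V)² + (-1·δI/I)²
  V term: (1×0.0894)² = 0.00800
  I term: (-1×0.0851)² = 0.00725
Total = 0.0152. Share from V = 0.00800/0.0152 = 0.525.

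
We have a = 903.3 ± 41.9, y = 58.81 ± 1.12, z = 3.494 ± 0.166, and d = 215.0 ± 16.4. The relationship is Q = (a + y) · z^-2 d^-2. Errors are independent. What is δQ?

0.000315

Let u = a + y = 962.1. δu = √(δa² + δy²) = √(1760 + 1.25) = 41.9, so δu/u = 0.0436.
Q is then a monomial in u, z, d:
δQ/Q = √((δu/u)² + (-2·δz/z)² + (-2·δd/d)²) = √(0.00190 + 0.00903 + 0.0233) = 0.185
Q = 0.001705, so δQ = 0.185 × 0.001705 = 0.000315.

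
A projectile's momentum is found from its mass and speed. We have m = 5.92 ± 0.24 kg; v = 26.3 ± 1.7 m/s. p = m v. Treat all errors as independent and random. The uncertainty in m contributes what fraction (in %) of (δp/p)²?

28.2%

(δp/p)² = (1·δm/m)² + (1·δv/v)²
  m term: (1×0.0405)² = 0.00164
  v term: (1×0.0646)² = 0.00418
Total = 0.00582. Share from m = 0.00164/0.00582 = 0.282.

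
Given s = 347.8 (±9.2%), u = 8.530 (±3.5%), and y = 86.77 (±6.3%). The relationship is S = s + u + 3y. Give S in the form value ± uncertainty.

616.6 ± 36.0

Each term contributes (cᵢ δxᵢ)² to (δS)²:
  (δs)² = 1020;  (δu)² = 0.0891;  (3·δy)² = 269
δS = √(1290) = 36.0
S = 616.6.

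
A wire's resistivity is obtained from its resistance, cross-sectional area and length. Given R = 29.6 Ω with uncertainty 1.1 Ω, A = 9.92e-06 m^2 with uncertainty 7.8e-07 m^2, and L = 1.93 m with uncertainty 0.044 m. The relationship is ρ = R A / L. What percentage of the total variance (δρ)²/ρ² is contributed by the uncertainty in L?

6.43%

(δρ/ρ)² = (1·δR/R)² + (1·δA/A)² + (-1·δL/L)²
  R term: (1×0.0372)² = 0.00138
  A term: (1×0.0786)² = 0.00618
  L term: (-1×0.0228)² = 0.000520
Total = 0.00808. Share from L = 0.000520/0.00808 = 0.0643.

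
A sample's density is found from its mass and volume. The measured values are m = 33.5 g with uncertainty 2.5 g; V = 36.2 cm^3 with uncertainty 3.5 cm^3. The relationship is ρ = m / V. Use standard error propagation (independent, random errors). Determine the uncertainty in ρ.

0.113 g/cm^3

Products/powers → add relative errors in quadrature, weighted by exponent:
  (1·δm/m)² = (1×0.0746)² = 0.00557;  (-1·δV/V)² = (-1×0.0967)² = 0.00935
δρ/ρ = √(0.0149) = 0.122
ρ = 0.925 g/cm^3, so δρ = 0.122 × 0.925 = 0.113 g/cm^3.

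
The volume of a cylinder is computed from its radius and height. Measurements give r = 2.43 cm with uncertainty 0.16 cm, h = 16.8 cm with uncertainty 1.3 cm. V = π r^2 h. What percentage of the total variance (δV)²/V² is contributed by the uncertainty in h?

(δV/V)² = (2·δr/r)² + (1·δh/h)²
  r term: (2×0.0658)² = 0.0173
  h term: (1×0.0774)² = 0.00599
Total = 0.0233. Share from h = 0.00599/0.0233 = 0.257.

25.7%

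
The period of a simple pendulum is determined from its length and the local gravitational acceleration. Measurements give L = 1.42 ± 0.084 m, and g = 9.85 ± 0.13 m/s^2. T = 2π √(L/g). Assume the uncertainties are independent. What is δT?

Products/powers → add relative errors in quadrature, weighted by exponent:
  (½·δL/L)² = (0.5×0.0592)² = 0.000875;  (−½·δg/g)² = (-0.5×0.0132)² = 4.35e-05
δT/T = √(0.000918) = 0.0303
T = 2.39 s, so δT = 0.0303 × 2.39 = 0.0723 s.

0.0723 s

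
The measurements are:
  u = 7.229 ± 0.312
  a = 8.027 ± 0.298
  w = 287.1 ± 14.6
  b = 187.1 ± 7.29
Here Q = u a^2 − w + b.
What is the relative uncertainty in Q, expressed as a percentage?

Let p = u·a^2 = 465.8. δp/p = √((1·δu/u)² + (2·δa/a)²) = √(0.00186 + 0.00551) = 0.0859, so δp = 40.0.
Q = p − w + b: δQ = √(δp² + δw² + δb²) = √(1600 + 213 + 53.1) = 43.2
Q = 365.8, so δQ/Q = 43.2/365.8 = 0.118.

11.8%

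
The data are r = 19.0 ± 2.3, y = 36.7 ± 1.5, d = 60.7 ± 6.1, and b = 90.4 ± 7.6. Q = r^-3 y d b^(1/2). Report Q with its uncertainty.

Each factor contributes (exponent × relative error)² to (δQ/Q)²:
  (-3·δr/r)² = (-3×0.121)² = 0.132;  (1·δy/y)² = (1×0.0409)² = 0.00167;  (1·δd/d)² = (1×0.100)² = 0.0101;  (½·δb/b)² = (0.5×0.0841)² = 0.00177
δQ/Q = √(0.145) = 0.381
Q = 3.09, so δQ = 0.381 × 3.09 = 1.18.

3.09 ± 1.18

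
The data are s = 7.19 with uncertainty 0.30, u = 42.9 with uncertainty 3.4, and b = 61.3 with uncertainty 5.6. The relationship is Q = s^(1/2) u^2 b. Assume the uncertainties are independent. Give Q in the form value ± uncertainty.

Q is a product of powers, so relative uncertainties combine in quadrature:
  (½·δs/s)² = (0.5×0.0417)² = 0.000435;  (2·δu/u)² = (2×0.0793)² = 0.0251;  (1·δb/b)² = (1×0.0914)² = 0.00835
δQ/Q = √(0.0339) = 0.184
Q = 3.03e+05, so δQ = 0.184 × 3.03e+05 = 55700.

(3.03 ± 0.557) × 10^5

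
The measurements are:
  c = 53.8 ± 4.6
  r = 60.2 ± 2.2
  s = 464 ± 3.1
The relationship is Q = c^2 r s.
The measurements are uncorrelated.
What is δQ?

1.41e+07

Q is a product of powers, so relative uncertainties combine in quadrature:
  (2·δc/c)² = (2×0.0855)² = 0.0292;  (1·δr/r)² = (1×0.0365)² = 0.00134;  (1·δs/s)² = (1×0.00668)² = 4.46e-05
δQ/Q = √(0.0306) = 0.175
Q = 8.08e+07, so δQ = 0.175 × 8.08e+07 = 1.41e+07.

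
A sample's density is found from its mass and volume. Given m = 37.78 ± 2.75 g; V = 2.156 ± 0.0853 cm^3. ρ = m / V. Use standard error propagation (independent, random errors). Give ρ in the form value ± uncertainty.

17.52 ± 1.45 g/cm^3

Products/powers → add relative errors in quadrature, weighted by exponent:
  (1·δm/m)² = (1×0.0728)² = 0.00530;  (-1·δV/V)² = (-1×0.0396)² = 0.00157
δρ/ρ = √(0.00686) = 0.0828
ρ = 17.52 g/cm^3, so δρ = 0.0828 × 17.52 = 1.45 g/cm^3.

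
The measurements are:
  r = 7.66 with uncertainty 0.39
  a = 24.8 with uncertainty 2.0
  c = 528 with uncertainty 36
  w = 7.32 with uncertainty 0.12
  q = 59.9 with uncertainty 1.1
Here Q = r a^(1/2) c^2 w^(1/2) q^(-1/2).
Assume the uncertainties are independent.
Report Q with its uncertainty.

Q is a product of powers, so relative uncertainties combine in quadrature:
  (1·δr/r)² = (1×0.0509)² = 0.00259;  (½·δa/a)² = (0.5×0.0806)² = 0.00163;  (2·δc/c)² = (2×0.0682)² = 0.0186;  (½·δw/w)² = (0.5×0.0164)² = 6.72e-05;  (−½·δq/q)² = (-0.5×0.0184)² = 8.43e-05
δQ/Q = √(0.0230) = 0.152
Q = 3.72e+06, so δQ = 0.152 × 3.72e+06 = 5.63e+05.

(3.72 ± 0.563) × 10^6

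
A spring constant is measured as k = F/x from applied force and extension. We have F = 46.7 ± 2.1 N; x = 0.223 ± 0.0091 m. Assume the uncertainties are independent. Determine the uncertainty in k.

12.7 N/m

Products/powers → add relative errors in quadrature, weighted by exponent:
  (1·δF/F)² = (1×0.0450)² = 0.00202;  (-1·δx/x)² = (-1×0.0408)² = 0.00167
δk/k = √(0.00369) = 0.0607
k = 209 N/m, so δk = 0.0607 × 209 = 12.7 N/m.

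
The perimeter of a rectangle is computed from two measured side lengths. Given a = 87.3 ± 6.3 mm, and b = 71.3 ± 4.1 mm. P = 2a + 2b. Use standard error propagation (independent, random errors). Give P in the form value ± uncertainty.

317 ± 15.0 mm

Each term contributes (cᵢ δxᵢ)² to (δP)²:
  (2·δa)² = 159;  (2·δb)² = 67.2
δP = √(226) = 15.0 mm
P = 317 mm.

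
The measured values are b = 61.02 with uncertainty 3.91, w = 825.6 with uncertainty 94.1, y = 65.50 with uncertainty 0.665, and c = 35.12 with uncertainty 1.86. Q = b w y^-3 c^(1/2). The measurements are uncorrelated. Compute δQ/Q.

0.137

Each factor contributes (exponent × relative error)² to (δQ/Q)²:
  (1·δb/b)² = (1×0.0641)² = 0.00411;  (1·δw/w)² = (1×0.114)² = 0.0130;  (-3·δy/y)² = (-3×0.0102)² = 0.000928;  (½·δc/c)² = (0.5×0.0530)² = 0.000701
δQ/Q = √(0.0187) = 0.137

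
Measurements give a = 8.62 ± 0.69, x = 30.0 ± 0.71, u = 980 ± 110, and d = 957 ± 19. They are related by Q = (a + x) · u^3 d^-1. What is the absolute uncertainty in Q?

Let w = a + x = 38.6. δw = √(δa² + δx²) = √(0.476 + 0.504) = 0.990, so δw/w = 0.0256.
Q is then a monomial in w, u, d:
δQ/Q = √((δw/w)² + (3·δu/u)² + (-1·δd/d)²) = √(0.000657 + 0.113 + 0.000394) = 0.338
Q = 3.8e+07, so δQ = 0.338 × 3.8e+07 = 1.28e+07.

1.28e+07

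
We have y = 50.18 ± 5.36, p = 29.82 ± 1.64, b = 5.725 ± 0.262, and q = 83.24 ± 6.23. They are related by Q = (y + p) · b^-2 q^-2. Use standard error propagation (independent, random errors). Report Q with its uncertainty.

(3.523 ± 0.666) × 10^-4

Let u = y + p = 80.00. δu = √(δy² + δp²) = √(28.7 + 2.69) = 5.61, so δu/u = 0.0701.
Q is then a monomial in u, b, q:
δQ/Q = √((δu/u)² + (-2·δb/b)² + (-2·δq/q)²) = √(0.00491 + 0.00838 + 0.0224) = 0.189
Q = 0.0003523, so δQ = 0.189 × 0.0003523 = 6.66e-05.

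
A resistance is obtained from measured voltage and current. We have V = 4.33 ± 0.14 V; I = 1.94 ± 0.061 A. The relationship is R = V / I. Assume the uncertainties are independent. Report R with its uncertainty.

Each factor contributes (exponent × relative error)² to (δR/R)²:
  (1·δV/V)² = (1×0.0323)² = 0.00105;  (-1·δI/I)² = (-1×0.0314)² = 0.000989
δR/R = √(0.00203) = 0.0451
R = 2.23 Ω, so δR = 0.0451 × 2.23 = 0.101 Ω.

2.23 ± 0.101 Ω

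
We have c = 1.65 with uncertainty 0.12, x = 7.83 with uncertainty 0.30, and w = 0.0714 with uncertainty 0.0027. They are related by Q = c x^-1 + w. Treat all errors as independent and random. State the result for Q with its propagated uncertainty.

0.282 ± 0.0175

Let p = c·x^-1 = 0.211. δp/p = √((1·δc/c)² + (-1·δx/x)²) = √(0.00529 + 0.00147) = 0.0822, so δp = 0.0173.
Q = p + w: δQ = √(δp² + δw²) = √(0.000300 + 7.29e-06) = 0.0175
Q = 0.282.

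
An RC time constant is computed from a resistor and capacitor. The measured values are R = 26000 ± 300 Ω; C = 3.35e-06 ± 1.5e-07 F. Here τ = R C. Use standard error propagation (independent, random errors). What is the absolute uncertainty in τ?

0.00403 s

For a monomial τ ∝ R, C, fractional errors add in quadrature:
  (1·δR/R)² = (1×0.0115)² = 0.000133;  (1·δC/C)² = (1×0.0448)² = 0.00200
δτ/τ = √(0.00214) = 0.0462
τ = 0.0871 s, so δτ = 0.0462 × 0.0871 = 0.00403 s.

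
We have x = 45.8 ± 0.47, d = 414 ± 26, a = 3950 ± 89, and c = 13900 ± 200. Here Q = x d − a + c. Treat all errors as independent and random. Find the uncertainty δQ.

Let p = x·d = 19000. δp/p = √((1·δx/x)² + (1·δd/d)²) = √(0.000105 + 0.00394) = 0.0636, so δp = 1210.
Q = p − a + c: δQ = √(δp² + δa² + δc²) = √(1.46e+06 + 7920 + 40000) = 1230

1230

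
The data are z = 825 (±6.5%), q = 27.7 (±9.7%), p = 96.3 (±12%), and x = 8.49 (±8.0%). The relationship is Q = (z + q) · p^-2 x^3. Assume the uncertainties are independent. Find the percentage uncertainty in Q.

Let u = z + q = 853. δu = √(δz² + δq²) = √(2880 + 7.22) = 53.7, so δu/u = 0.0630.
Q is then a monomial in u, p, x:
δQ/Q = √((δu/u)² + (-2·δp/p)² + (3·δx/x)²) = √(0.00396 + 0.0576 + 0.0576) = 0.345

34.5%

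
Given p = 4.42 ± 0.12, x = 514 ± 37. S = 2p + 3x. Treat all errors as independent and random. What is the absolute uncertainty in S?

S is a linear combination, so absolute uncertainties add in quadrature:
  (2·δp)² = 0.0576;  (3·δx)² = 12300
δS = √(12300) = 111

111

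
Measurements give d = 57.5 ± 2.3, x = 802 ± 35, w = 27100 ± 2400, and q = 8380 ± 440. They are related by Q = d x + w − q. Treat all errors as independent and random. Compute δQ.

Let p = d·x = 46100. δp/p = √((1·δd/d)² + (1·δx/x)²) = √(0.00160 + 0.00190) = 0.0592, so δp = 2730.
Q = p + w − q: δQ = √(δp² + δw² + δq²) = √(7.45e+06 + 5.76e+06 + 1.94e+05) = 3660

3660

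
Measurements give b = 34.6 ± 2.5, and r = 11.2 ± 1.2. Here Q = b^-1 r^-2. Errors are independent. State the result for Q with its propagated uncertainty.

(2.30 ± 0.521) × 10^-4

Relative error in a monomial: (δQ/Q)² = Σ (nᵢ · δxᵢ/xᵢ)².
  (-1·δb/b)² = (-1×0.0723)² = 0.00522;  (-2·δr/r)² = (-2×0.107)² = 0.0459
δQ/Q = √(0.0511) = 0.226
Q = 0.000230, so δQ = 0.226 × 0.000230 = 5.21e-05.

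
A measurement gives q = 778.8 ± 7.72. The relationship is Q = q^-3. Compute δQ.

Q ∝ q^-3, so δQ/Q = |-3| · δq/q = 3 × 0.00991 = 0.0297.
Q = 2.117e-09, so δQ = 0.0297 × 2.117e-09 = 6.3e-11.

6.3e-11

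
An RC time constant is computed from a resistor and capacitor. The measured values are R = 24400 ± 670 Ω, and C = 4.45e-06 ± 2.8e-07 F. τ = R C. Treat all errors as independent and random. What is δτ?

0.00745 s

τ is a product of powers, so relative uncertainties combine in quadrature:
  (1·δR/R)² = (1×0.0275)² = 0.000754;  (1·δC/C)² = (1×0.0629)² = 0.00396
δτ/τ = √(0.00471) = 0.0687
τ = 0.109 s, so δτ = 0.0687 × 0.109 = 0.00745 s.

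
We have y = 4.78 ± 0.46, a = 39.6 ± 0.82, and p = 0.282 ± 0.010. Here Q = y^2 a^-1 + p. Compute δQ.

0.112

Let w = y^2·a^-1 = 0.577. δw/w = √((2·δy/y)² + (-1·δa/a)²) = √(0.0370 + 0.000429) = 0.194, so δw = 0.112.
Q = w + p: δQ = √(δw² + δp²) = √(0.0125 + 0.000100) = 0.112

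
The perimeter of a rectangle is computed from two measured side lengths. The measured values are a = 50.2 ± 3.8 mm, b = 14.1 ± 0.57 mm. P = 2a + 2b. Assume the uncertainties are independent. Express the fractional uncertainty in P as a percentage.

5.98%

For a sum/difference, combine absolute errors in quadrature:
  (2·δa)² = 57.8;  (2·δb)² = 1.30
δP = √(59.1) = 7.69 mm
P = 129 mm, so δP/P = 7.69/129 = 0.0598.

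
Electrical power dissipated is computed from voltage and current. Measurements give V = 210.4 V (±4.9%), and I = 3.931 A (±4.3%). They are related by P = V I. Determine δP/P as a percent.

6.52%

For a monomial P ∝ V, I, fractional errors add in quadrature:
  (1·δV/V)² = (1×0.0490)² = 0.00240;  (1·δI/I)² = (1×0.0430)² = 0.00185
δP/P = √(0.00425) = 0.0652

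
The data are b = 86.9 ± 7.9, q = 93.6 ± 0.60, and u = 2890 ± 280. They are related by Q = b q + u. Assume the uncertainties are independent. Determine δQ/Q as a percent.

Let p = b·q = 8130. δp/p = √((1·δb/b)² + (1·δq/q)²) = √(0.00826 + 4.11e-05) = 0.0911, so δp = 741.
Q = p + u: δQ = √(δp² + δu²) = √(5.49e+05 + 78400) = 792
Q = 11000, so δQ/Q = 792/11000 = 0.0719.

7.19%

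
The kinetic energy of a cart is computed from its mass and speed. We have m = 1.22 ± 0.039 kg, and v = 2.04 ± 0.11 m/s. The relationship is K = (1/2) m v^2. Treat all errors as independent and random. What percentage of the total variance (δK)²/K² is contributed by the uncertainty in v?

91.9%

(δK/K)² = (1·δm/m)² + (2·δv/v)²
  m term: (1×0.0320)² = 0.00102
  v term: (2×0.0539)² = 0.0116
Total = 0.0127. Share from v = 0.0116/0.0127 = 0.919.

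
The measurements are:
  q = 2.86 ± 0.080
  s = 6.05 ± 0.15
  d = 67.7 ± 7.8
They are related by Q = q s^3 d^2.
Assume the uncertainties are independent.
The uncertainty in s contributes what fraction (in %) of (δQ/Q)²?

(δQ/Q)² = (1·δq/q)² + (3·δs/s)² + (2·δd/d)²
  q term: (1×0.0280)² = 0.000782
  s term: (3×0.0248)² = 0.00553
  d term: (2×0.115)² = 0.0531
Total = 0.0594. Share from s = 0.00553/0.0594 = 0.0931.

9.31%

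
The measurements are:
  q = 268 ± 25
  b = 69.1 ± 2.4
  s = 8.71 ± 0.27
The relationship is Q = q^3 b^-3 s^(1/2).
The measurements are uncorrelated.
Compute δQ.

For a monomial Q ∝ q^3, b^-3, s^(1/2), fractional errors add in quadrature:
  (3·δq/q)² = (3×0.0933)² = 0.0783;  (-3·δb/b)² = (-3×0.0347)² = 0.0109;  (½·δs/s)² = (0.5×0.0310)² = 0.000240
δQ/Q = √(0.0894) = 0.299
Q = 172, so δQ = 0.299 × 172 = 51.5.

51.5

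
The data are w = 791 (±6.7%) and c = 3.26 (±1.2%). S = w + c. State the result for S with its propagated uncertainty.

S is a linear combination, so absolute uncertainties add in quadrature:
  (δw)² = 2810;  (δc)² = 0.00153
δS = √(2810) = 53.0
S = 794.

794 ± 53.0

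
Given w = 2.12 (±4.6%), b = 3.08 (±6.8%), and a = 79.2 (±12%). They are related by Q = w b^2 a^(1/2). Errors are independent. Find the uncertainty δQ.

27.8

Products/powers → add relative errors in quadrature, weighted by exponent:
  (1·δw/w)² = (1×0.0460)² = 0.00212;  (2·δb/b)² = (2×0.0680)² = 0.0185;  (½·δa/a)² = (0.5×0.120)² = 0.00360
δQ/Q = √(0.0242) = 0.156
Q = 179, so δQ = 0.156 × 179 = 27.8.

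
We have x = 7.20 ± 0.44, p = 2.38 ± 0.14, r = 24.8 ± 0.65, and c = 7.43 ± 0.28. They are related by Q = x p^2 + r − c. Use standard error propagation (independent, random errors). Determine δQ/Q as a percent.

9.38%

Let w = x·p^2 = 40.8. δw/w = √((1·δx/x)² + (2·δp/p)²) = √(0.00373 + 0.0138) = 0.133, so δw = 5.41.
Q = w + r − c: δQ = √(δw² + δr² + δc²) = √(29.2 + 0.423 + 0.0784) = 5.45
Q = 58.2, so δQ/Q = 5.45/58.2 = 0.0938.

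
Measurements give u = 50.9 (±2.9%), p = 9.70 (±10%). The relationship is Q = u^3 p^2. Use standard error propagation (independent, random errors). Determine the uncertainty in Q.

2.71e+06

Each factor contributes (exponent × relative error)² to (δQ/Q)²:
  (3·δu/u)² = (3×0.0290)² = 0.00757;  (2·δp/p)² = (2×0.100)² = 0.0400
δQ/Q = √(0.0476) = 0.218
Q = 1.24e+07, so δQ = 0.218 × 1.24e+07 = 2.71e+06.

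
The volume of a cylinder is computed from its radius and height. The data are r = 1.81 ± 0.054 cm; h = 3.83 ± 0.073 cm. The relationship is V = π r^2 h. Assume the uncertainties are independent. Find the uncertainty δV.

2.47 cm^3

Relative error in a monomial: (δV/V)² = Σ (nᵢ · δxᵢ/xᵢ)².
  (2·δr/r)² = (2×0.0298)² = 0.00356;  (1·δh/h)² = (1×0.0191)² = 0.000363
δV/V = √(0.00392) = 0.0626
V = 39.4 cm^3, so δV = 0.0626 × 39.4 = 2.47 cm^3.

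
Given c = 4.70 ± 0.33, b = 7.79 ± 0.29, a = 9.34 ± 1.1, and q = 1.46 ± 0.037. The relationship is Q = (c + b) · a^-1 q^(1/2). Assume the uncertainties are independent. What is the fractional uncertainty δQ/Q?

Let u = c + b = 12.5. δu = √(δc² + δb²) = √(0.109 + 0.0841) = 0.439, so δu/u = 0.0352.
Q is then a monomial in u, a, q:
δQ/Q = √((δu/u)² + (-1·δa/a)² + (½·δq/q)²) = √(0.00124 + 0.0139 + 0.000161) = 0.124

0.124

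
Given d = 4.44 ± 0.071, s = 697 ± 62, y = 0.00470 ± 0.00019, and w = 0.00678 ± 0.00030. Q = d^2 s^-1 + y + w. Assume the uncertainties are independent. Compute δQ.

Let p = d^2·s^-1 = 0.0283. δp/p = √((2·δd/d)² + (-1·δs/s)²) = √(0.00102 + 0.00791) = 0.0945, so δp = 0.00267.
Q = p + y + w: δQ = √(δp² + δy² + δw²) = √(7.15e-06 + 3.61e-08 + 9e-08) = 0.00270

0.00270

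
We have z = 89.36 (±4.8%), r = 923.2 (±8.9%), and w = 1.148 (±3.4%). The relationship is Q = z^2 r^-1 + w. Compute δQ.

1.13

Let p = z^2·r^-1 = 8.649. δp/p = √((2·δz/z)² + (-1·δr/r)²) = √(0.00922 + 0.00792) = 0.131, so δp = 1.13.
Q = p + w: δQ = √(δp² + δw²) = √(1.28 + 0.00152) = 1.13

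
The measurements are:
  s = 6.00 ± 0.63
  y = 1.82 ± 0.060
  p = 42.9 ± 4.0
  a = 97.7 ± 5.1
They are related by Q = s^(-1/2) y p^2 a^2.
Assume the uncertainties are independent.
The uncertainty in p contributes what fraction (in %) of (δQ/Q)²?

(δQ/Q)² = (−½·δs/s)² + (1·δy/y)² + (2·δp/p)² + (2·δa/a)²
  s term: (-0.5×0.105)² = 0.00276
  y term: (1×0.0330)² = 0.00109
  p term: (2×0.0932)² = 0.0348
  a term: (2×0.0522)² = 0.0109
Total = 0.0495. Share from p = 0.0348/0.0495 = 0.702.

70.2%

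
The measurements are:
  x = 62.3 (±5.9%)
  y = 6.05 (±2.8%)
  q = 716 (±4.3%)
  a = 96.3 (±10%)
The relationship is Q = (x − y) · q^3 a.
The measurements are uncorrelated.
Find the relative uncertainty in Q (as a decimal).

Let u = x − y = 56.2. δu = √(δx² + δy²) = √(13.5 + 0.0287) = 3.68, so δu/u = 0.0654.
Q is then a monomial in u, q, a:
δQ/Q = √((δu/u)² + (3·δq/q)² + (1·δa/a)²) = √(0.00428 + 0.0166 + 0.0100) = 0.176

0.176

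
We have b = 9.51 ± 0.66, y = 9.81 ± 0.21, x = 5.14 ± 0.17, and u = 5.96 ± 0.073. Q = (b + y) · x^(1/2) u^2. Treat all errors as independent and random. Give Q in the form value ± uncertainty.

1560 ± 72.3

Let w = b + y = 19.3. δw = √(δb² + δy²) = √(0.436 + 0.0441) = 0.693, so δw/w = 0.0358.
Q is then a monomial in w, x, u:
δQ/Q = √((δw/w)² + (½·δx/x)² + (2·δu/u)²) = √(0.00129 + 0.000273 + 0.000600) = 0.0465
Q = 1560, so δQ = 0.0465 × 1560 = 72.3.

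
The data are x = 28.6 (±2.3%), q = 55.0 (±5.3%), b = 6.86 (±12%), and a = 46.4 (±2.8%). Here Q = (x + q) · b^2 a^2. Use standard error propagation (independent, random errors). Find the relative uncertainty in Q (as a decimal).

Let u = x + q = 83.6. δu = √(δx² + δq²) = √(0.433 + 8.50) = 2.99, so δu/u = 0.0357.
Q is then a monomial in u, b, a:
δQ/Q = √((δu/u)² + (2·δb/b)² + (2·δa/a)²) = √(0.00128 + 0.0576 + 0.00314) = 0.249

0.249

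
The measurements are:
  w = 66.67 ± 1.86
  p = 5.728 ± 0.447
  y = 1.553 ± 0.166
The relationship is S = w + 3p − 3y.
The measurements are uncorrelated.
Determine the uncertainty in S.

2.35

Absolute uncertainties add in quadrature for a linear combination:
  (δw)² = 3.46;  (3·δp)² = 1.80;  (3·δy)² = 0.248
δS = √(5.51) = 2.35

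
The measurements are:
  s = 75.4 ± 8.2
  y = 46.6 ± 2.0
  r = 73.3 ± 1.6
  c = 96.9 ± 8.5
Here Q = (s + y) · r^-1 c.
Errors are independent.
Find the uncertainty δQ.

18.4

Let u = s + y = 122. δu = √(δs² + δy²) = √(67.2 + 4.00) = 8.44, so δu/u = 0.0692.
Q is then a monomial in u, r, c:
δQ/Q = √((δu/u)² + (-1·δr/r)² + (1·δc/c)²) = √(0.00479 + 0.000476 + 0.00769) = 0.114
Q = 161, so δQ = 0.114 × 161 = 18.4.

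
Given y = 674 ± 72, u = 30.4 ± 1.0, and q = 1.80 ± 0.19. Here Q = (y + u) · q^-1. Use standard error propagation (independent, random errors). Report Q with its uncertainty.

Let w = y + u = 704. δw = √(δy² + δu²) = √(5180 + 1.00) = 72.0, so δw/w = 0.102.
Q is then a monomial in w, q:
δQ/Q = √((δw/w)² + (-1·δq/q)²) = √(0.0104 + 0.0111) = 0.147
Q = 391, so δQ = 0.147 × 391 = 57.5.

391 ± 57.5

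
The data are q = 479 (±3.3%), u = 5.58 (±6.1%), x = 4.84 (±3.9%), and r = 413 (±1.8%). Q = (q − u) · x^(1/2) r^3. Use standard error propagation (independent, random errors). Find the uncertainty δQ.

Let w = q − u = 473. δw = √(δq² + δu²) = √(250 + 0.116) = 15.8, so δw/w = 0.0334.
Q is then a monomial in w, x, r:
δQ/Q = √((δw/w)² + (½·δx/x)² + (3·δr/r)²) = √(0.00112 + 0.000380 + 0.00292) = 0.0664
Q = 7.34e+10, so δQ = 0.0664 × 7.34e+10 = 4.87e+09.

4.87e+09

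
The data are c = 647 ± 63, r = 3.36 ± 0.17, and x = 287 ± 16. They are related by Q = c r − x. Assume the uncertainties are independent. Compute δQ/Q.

0.127

Let p = c·r = 2170. δp/p = √((1·δc/c)² + (1·δr/r)²) = √(0.00948 + 0.00256) = 0.110, so δp = 239.
Q = p − x: δQ = √(δp² + δx²) = √(56900 + 256) = 239
Q = 1890, so δQ/Q = 239/1890 = 0.127.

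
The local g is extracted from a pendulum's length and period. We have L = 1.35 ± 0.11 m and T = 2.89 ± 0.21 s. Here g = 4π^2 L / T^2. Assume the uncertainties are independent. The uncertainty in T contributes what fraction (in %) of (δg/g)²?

(δg/g)² = (1·δL/L)² + (-2·δT/T)²
  L term: (1×0.0815)² = 0.00664
  T term: (-2×0.0727)² = 0.0211
Total = 0.0278. Share from T = 0.0211/0.0278 = 0.761.

76.1%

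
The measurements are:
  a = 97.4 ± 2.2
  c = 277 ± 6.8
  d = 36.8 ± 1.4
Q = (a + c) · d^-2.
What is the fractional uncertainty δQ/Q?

0.0784

Let u = a + c = 374. δu = √(δa² + δc²) = √(4.84 + 46.2) = 7.15, so δu/u = 0.0191.
Q is then a monomial in u, d:
δQ/Q = √((δu/u)² + (-2·δd/d)²) = √(0.000364 + 0.00579) = 0.0784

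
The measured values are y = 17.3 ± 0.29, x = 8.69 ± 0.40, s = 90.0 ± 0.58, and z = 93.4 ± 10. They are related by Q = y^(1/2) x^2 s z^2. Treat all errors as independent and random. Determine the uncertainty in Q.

5.75e+07

Each factor contributes (exponent × relative error)² to (δQ/Q)²:
  (½·δy/y)² = (0.5×0.0168)² = 7.02e-05;  (2·δx/x)² = (2×0.0460)² = 0.00848;  (1·δs/s)² = (1×0.00644)² = 4.15e-05;  (2·δz/z)² = (2×0.107)² = 0.0459
δQ/Q = √(0.0544) = 0.233
Q = 2.47e+08, so δQ = 0.233 × 2.47e+08 = 5.75e+07.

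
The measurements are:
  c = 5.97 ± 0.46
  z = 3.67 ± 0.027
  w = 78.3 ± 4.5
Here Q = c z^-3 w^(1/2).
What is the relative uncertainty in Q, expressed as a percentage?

8.51%

For a monomial Q ∝ c, z^-3, w^(1/2), fractional errors add in quadrature:
  (1·δc/c)² = (1×0.0771)² = 0.00594;  (-3·δz/z)² = (-3×0.00736)² = 0.000487;  (½·δw/w)² = (0.5×0.0575)² = 0.000826
δQ/Q = √(0.00725) = 0.0851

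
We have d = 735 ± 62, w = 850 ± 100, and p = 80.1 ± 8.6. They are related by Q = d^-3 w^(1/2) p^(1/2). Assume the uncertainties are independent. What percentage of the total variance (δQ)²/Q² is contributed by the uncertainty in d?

91.0%

(δQ/Q)² = (-3·δd/d)² + (½·δw/w)² + (½·δp/p)²
  d term: (-3×0.0844)² = 0.0640
  w term: (0.5×0.118)² = 0.00346
  p term: (0.5×0.107)² = 0.00288
Total = 0.0704. Share from d = 0.0640/0.0704 = 0.910.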